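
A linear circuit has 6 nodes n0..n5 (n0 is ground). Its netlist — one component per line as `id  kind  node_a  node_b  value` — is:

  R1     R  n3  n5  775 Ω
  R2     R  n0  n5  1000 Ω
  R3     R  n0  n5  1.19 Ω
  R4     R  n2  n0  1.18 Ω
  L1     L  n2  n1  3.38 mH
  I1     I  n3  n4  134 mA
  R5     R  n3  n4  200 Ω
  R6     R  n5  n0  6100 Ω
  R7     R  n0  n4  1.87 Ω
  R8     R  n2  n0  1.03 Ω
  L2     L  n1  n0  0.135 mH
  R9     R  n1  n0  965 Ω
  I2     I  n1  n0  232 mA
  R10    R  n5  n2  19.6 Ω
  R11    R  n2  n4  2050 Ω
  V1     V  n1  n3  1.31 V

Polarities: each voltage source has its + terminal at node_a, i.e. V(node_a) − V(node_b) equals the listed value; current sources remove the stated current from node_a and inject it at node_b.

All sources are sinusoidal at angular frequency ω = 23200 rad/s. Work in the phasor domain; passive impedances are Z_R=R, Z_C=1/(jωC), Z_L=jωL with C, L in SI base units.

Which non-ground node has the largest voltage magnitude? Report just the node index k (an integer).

Element admittances at ω=23200 rad/s:
  Y(R1) = 0.001290+0.000j S between n3,n5
  Y(R2) = 0.001000+0.000j S between n0,n5
  Y(R3) = 0.8403+0.000j S between n0,n5
  Y(R4) = 0.8475+0.000j S between n2,n0
  Y(L1) = 0.000-0.01275j S between n2,n1
  I1: injects 0.134 A into n4 (from n3)
  Y(R5) = 0.005000+0.000j S between n3,n4
  Y(R6) = 0.0001639+0.000j S between n5,n0
  Y(R7) = 0.5348+0.000j S between n0,n4
  Y(R8) = 0.9709+0.000j S between n2,n0
  Y(L2) = 0.000-0.3193j S between n1,n0
  Y(R9) = 0.001036+0.000j S between n1,n0
  I2: injects 0.232 A into n0 (from n1)
  Y(R10) = 0.05102+0.000j S between n5,n2
  Y(R11) = 0.0004878+0.000j S between n2,n4
  V1: constraint V(n1)−V(n3) = 1.31
Assemble and solve the 6×6 MNA system:
  V(n1)=-0.02381-1.073j  V(n2)=-0.007324+6.768e-05j  V(n3)=-1.334-1.073j  V(n4)=0.2357-0.009934j  V(n5)=-0.002344-0.001546j
  i(V1)=0.1244-0.006700j

3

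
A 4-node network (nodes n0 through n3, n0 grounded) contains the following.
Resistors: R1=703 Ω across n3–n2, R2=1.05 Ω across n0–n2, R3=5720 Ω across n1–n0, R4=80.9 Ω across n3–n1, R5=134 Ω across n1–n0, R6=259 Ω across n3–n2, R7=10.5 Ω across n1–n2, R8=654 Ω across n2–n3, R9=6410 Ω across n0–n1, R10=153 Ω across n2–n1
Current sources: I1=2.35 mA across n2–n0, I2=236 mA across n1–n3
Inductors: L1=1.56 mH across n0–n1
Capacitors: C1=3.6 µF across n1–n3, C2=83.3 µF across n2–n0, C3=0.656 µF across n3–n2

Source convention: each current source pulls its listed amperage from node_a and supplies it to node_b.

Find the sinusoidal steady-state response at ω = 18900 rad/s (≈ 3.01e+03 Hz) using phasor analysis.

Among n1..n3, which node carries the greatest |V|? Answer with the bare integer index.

3

MNA unknowns: 3 node voltages V₁..V_3
R1: Y=0.001422+0.000j on G[3,2]
R2: Y=0.9524+0.000j on G[0,2]
I1: z[2]−=0.00235, z[0]+=0.00235
R3: Y=0.0001748+0.000j on G[1,0]
L1: Y=0.000-0.03392j on G[0,1]
C1: Y=0.000+0.06804j on G[1,3]
R4: Y=0.01236+0.000j on G[3,1]
R5: Y=0.007463+0.000j on G[1,0]
R6: Y=0.003861+0.000j on G[3,2]
R7: Y=0.09524+0.000j on G[1,2]
R8: Y=0.001529+0.000j on G[2,3]
C2: Y=0.000+1.574j on G[2,0]
C3: Y=0.000+0.01240j on G[3,2]
R9: Y=0.0001560+0.000j on G[0,1]
R10: Y=0.006536+0.000j on G[2,1]
I2: z[1]−=0.236, z[3]+=0.236
solve → V1=-0.3483+0.01922j, V2=-0.005643-0.003231j, V3=0.3690-2.776j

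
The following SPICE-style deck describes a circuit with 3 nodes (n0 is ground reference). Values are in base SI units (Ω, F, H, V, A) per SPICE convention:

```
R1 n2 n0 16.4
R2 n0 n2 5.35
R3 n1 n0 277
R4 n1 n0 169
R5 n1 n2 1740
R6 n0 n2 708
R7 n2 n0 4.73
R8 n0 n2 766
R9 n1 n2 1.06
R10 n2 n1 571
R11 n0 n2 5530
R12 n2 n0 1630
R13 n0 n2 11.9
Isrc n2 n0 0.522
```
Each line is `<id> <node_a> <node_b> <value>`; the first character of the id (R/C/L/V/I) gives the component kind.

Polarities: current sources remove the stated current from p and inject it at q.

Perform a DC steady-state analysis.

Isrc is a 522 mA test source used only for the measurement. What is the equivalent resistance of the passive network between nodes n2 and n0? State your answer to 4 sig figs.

R_eq = 1.798 Ω

Apply KCL at each of the 2 non-ground nodes and solve the resulting linear system.
Node n1: branches {R3, R4, R5, R9, R10} → V_1 = -0.9290
Node n2: branches {R1, R2, R5, R6, R7, R8, R9, R10, R11, R12, R13, Isrc} → V_2 = -0.9384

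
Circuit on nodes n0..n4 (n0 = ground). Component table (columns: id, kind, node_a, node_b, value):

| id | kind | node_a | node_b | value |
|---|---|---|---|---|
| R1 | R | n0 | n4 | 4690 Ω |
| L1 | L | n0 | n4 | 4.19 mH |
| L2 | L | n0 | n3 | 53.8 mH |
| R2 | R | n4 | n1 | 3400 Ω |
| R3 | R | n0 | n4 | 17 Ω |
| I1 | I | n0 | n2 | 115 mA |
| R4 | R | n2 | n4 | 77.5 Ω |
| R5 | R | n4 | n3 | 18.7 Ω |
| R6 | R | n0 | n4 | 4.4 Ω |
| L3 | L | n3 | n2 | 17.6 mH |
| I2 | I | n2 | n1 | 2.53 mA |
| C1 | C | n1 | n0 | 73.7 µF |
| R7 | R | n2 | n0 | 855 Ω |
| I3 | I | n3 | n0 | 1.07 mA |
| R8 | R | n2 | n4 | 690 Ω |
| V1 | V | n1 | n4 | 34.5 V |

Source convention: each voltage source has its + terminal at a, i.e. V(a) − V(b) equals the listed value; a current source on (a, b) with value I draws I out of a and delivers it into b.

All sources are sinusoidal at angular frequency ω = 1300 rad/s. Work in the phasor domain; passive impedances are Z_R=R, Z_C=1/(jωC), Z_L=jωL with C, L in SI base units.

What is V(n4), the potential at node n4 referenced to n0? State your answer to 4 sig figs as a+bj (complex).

3.856-9.980j V

MNA unknowns: 4 node voltages V₁..V_4 plus 1 source current (V1)
R1: Y=0.0002132+0.000j on G[0,4]
L1: Y=0.000-0.1836j on G[0,4]
L2: Y=0.000-0.01430j on G[0,3]
R2: Y=0.0002941+0.000j on G[4,1]
R3: Y=0.05882+0.000j on G[0,4]
I1: z[0]−=0.115, z[2]+=0.115
R4: Y=0.01290+0.000j on G[2,4]
R5: Y=0.05348+0.000j on G[4,3]
R6: Y=0.2273+0.000j on G[0,4]
L3: Y=0.000-0.04371j on G[3,2]
I2: z[2]−=0.00253, z[1]+=0.00253
C1: Y=0.000+0.09581j on G[1,0]
R7: Y=0.001170+0.000j on G[2,0]
I3: z[3]−=0.00107, z[0]+=0.00107
R8: Y=0.001449+0.000j on G[2,4]
V1: row V1−V4=34.5, i_V1 at 1,4
solve → V1=38.36-9.980j, V2=7.667-7.485j, V3=7.048-8.602j, V4=3.856-9.980j
aux → i_V1=-0.9638-3.675j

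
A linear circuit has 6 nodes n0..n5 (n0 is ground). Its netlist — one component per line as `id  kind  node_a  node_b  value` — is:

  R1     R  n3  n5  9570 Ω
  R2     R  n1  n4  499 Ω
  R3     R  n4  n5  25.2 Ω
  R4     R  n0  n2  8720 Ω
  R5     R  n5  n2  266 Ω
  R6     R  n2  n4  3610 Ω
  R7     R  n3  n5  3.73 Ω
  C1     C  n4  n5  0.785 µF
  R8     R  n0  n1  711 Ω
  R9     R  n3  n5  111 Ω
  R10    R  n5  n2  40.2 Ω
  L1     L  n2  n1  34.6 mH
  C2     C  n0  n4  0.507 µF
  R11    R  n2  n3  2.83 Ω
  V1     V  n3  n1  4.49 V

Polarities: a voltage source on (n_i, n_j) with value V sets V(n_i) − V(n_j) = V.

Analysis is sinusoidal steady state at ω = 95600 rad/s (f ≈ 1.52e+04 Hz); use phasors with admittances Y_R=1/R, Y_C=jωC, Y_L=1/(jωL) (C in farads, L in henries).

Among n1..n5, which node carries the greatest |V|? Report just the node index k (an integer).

Element admittances at ω=95600 rad/s:
  Y(R1) = 0.0001045+0.000j S between n3,n5
  Y(R2) = 0.002004+0.000j S between n1,n4
  Y(R3) = 0.03968+0.000j S between n4,n5
  Y(R4) = 0.0001147+0.000j S between n0,n2
  Y(R5) = 0.003759+0.000j S between n5,n2
  Y(R6) = 0.0002770+0.000j S between n2,n4
  Y(R7) = 0.2681+0.000j S between n3,n5
  Y(C1) = 0.000+0.07505j S between n4,n5
  Y(R8) = 0.001406+0.000j S between n0,n1
  Y(R9) = 0.009009+0.000j S between n3,n5
  Y(R10) = 0.02488+0.000j S between n5,n2
  Y(L1) = 0.000-0.0003023j S between n2,n1
  Y(C2) = 0.000+0.04847j S between n0,n4
  Y(R11) = 0.3534+0.000j S between n2,n3
  V1: constraint V(n3)−V(n1) = 4.49
Assemble and solve the 6×6 MNA system:
  V(n1)=-4.344-0.2733j  V(n2)=0.1426-0.2698j  V(n3)=0.1464-0.2733j  V(n4)=0.008570-0.1257j  V(n5)=0.09776-0.2755j
  i(V1)=-0.01483+0.0006760j

1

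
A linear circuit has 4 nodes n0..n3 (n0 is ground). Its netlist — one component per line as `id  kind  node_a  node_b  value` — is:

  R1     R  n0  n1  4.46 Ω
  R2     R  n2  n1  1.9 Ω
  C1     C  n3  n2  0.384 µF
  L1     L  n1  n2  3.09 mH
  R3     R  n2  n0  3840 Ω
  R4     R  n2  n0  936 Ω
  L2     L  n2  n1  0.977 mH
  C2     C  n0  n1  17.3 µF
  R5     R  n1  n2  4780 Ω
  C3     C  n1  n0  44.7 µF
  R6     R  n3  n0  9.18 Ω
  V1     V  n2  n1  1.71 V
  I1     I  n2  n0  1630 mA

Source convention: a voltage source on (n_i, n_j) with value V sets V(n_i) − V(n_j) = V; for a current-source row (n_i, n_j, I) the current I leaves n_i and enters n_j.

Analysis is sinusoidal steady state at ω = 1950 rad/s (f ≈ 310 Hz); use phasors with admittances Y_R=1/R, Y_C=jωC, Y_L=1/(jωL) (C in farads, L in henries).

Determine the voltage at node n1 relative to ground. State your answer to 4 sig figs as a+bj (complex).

-5.609+3.019j V

Element admittances at ω=1950 rad/s:
  Y(R1) = 0.2242+0.000j S between n0,n1
  Y(R2) = 0.5263+0.000j S between n2,n1
  Y(C1) = 0.000+0.0007488j S between n3,n2
  Y(L1) = 0.000-0.1660j S between n1,n2
  Y(R3) = 0.0002604+0.000j S between n2,n0
  Y(R4) = 0.001068+0.000j S between n2,n0
  Y(L2) = 0.000-0.5249j S between n2,n1
  Y(C2) = 0.000+0.03374j S between n0,n1
  Y(R5) = 0.0002092+0.000j S between n1,n2
  Y(C3) = 0.000+0.08717j S between n1,n0
  Y(R6) = 0.1089+0.000j S between n3,n0
  V1: constraint V(n2)−V(n1) = 1.71
  I1: injects 1.63 A into n0 (from n2)
Assemble and solve the 4×4 MNA system:
  V(n1)=-5.609+3.019j  V(n2)=-3.899+3.019j  V(n3)=-0.02094-0.02665j
  i(V1)=-2.523+1.180j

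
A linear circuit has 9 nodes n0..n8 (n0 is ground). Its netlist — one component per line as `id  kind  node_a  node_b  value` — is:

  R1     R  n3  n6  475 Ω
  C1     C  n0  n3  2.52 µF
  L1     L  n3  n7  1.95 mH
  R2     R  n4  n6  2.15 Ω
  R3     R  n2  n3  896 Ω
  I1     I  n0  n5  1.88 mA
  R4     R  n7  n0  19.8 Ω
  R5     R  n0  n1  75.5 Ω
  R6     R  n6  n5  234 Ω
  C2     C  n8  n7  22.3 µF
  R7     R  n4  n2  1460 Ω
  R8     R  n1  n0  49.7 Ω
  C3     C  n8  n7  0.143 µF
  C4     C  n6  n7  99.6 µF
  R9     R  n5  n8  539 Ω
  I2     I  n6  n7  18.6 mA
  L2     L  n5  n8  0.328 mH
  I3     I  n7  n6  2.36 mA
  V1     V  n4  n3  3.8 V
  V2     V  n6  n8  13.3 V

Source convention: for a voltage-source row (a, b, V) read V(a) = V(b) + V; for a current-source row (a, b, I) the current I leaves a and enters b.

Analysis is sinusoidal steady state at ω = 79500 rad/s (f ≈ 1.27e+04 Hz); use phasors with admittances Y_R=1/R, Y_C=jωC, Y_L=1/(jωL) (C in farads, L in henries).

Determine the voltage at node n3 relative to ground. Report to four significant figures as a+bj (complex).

MNA unknowns: 8 node voltages V₁..V_8 plus 2 source currents (V1, V2)
R1: Y=0.002105+0.000j on G[3,6]
C1: Y=0.000+0.2003j on G[0,3]
L1: Y=0.000-0.006451j on G[3,7]
R2: Y=0.4651+0.000j on G[4,6]
R3: Y=0.001116+0.000j on G[2,3]
I1: z[0]−=0.00188, z[5]+=0.00188
R4: Y=0.05051+0.000j on G[7,0]
R5: Y=0.01325+0.000j on G[0,1]
R6: Y=0.004274+0.000j on G[6,5]
C2: Y=0.000+1.773j on G[8,7]
R7: Y=0.0006849+0.000j on G[4,2]
R8: Y=0.02012+0.000j on G[1,0]
C3: Y=0.000+0.01137j on G[8,7]
C4: Y=0.000+7.918j on G[6,7]
R9: Y=0.001855+0.000j on G[5,8]
I2: z[6]−=0.0186, z[7]+=0.0186
L2: Y=0.000-0.03835j on G[5,8]
I3: z[7]−=0.00236, z[6]+=0.00236
V1: row V4−V3=3.8, i_V1 at 4,3
V2: row V6−V8=13.3, i_V2 at 6,8
solve → V1=0.000+0.000j, V2=1.377+0.2800j, V3=-0.06851+0.2800j, V4=3.731+0.2800j, V5=-9.467+1.760j, V6=3.594+0.2674j, V7=1.148+0.2717j, V8=-9.706+0.2674j
aux → i_V1=-0.06537-0.005851j, i_V2=-0.05003-19.36j

-0.06851+0.2800j V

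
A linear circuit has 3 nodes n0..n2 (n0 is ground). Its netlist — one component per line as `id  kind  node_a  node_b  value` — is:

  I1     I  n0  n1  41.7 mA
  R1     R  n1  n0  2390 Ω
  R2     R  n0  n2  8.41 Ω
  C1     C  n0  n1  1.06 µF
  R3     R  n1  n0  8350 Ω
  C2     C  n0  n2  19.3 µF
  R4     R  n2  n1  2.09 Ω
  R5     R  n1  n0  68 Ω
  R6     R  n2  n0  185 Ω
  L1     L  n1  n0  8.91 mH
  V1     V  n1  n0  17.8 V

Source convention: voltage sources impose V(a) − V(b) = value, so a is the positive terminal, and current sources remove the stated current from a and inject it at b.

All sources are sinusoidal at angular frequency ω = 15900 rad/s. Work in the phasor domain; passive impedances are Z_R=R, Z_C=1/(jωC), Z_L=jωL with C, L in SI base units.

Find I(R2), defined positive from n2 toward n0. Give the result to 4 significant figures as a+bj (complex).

MNA unknowns: 2 node voltages V₁..V_2 plus 1 source current (V1)
I1: z[0]−=0.0417, z[1]+=0.0417
R1: Y=0.0004184+0.000j on G[1,0]
R2: Y=0.1189+0.000j on G[0,2]
C1: Y=0.000+0.01685j on G[0,1]
R3: Y=0.0001198+0.000j on G[1,0]
C2: Y=0.000+0.3069j on G[0,2]
R4: Y=0.4785+0.000j on G[2,1]
R5: Y=0.01471+0.000j on G[1,0]
R6: Y=0.005405+0.000j on G[2,0]
L1: Y=0.000-0.007059j on G[1,0]
V1: row V1−V0=17.8, i_V1 at 1,0
solve → V1=17.80+0.000j, V2=11.22-5.712j
aux → i_V1=-3.378-2.908j

1.334-0.6792j A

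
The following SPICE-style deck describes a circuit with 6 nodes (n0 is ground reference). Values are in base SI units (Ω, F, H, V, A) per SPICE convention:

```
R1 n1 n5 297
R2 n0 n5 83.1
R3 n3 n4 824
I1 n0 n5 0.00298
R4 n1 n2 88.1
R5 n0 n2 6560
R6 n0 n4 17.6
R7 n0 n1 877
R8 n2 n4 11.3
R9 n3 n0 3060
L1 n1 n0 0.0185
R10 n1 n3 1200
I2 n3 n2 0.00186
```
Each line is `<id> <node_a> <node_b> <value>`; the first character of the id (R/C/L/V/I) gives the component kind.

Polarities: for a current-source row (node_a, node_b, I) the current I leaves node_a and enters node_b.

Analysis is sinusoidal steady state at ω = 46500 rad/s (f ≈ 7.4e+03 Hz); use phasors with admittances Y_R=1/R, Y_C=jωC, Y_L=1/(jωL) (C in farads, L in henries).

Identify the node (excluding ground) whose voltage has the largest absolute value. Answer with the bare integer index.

MNA unknowns: 5 node voltages V₁..V_5
R1: Y=0.003367+0.000j on G[1,5]
R2: Y=0.01203+0.000j on G[0,5]
R3: Y=0.001214+0.000j on G[3,4]
I1: z[0]−=0.00298, z[5]+=0.00298
R4: Y=0.01135+0.000j on G[1,2]
R5: Y=0.0001524+0.000j on G[0,2]
R6: Y=0.05682+0.000j on G[0,4]
R7: Y=0.001140+0.000j on G[0,1]
R8: Y=0.08850+0.000j on G[2,4]
R9: Y=0.0003268+0.000j on G[3,0]
L1: Y=0.000-0.001162j on G[1,0]
R10: Y=0.0008333+0.000j on G[1,3]
I2: z[3]−=0.00186, z[2]+=0.00186
solve → V1=0.02468+0.002250j, V2=0.03389+0.0005638j, V3=-0.7677+0.0009680j, V4=0.01411+0.0003485j, V5=0.1989+0.0004919j

3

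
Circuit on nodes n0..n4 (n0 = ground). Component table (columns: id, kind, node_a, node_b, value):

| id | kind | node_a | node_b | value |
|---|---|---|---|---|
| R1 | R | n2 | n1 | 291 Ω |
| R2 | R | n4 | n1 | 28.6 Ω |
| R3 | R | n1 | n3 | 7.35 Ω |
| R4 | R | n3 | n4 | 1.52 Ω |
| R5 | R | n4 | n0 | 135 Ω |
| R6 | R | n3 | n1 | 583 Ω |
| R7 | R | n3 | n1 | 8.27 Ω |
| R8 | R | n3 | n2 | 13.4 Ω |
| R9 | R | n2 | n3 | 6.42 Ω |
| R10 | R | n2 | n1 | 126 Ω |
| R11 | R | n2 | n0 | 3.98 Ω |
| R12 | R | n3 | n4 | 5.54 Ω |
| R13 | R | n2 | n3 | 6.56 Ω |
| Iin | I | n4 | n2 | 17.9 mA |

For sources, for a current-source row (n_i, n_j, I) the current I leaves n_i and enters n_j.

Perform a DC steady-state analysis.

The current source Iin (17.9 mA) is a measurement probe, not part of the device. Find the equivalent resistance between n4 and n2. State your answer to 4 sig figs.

R_eq = 3.587 Ω

Element admittances at DC:
  Y(R1) = 0.003436 S between n2,n1
  Y(R2) = 0.03497 S between n4,n1
  Y(R3) = 0.1361 S between n1,n3
  Y(R4) = 0.6579 S between n3,n4
  Y(R5) = 0.007407 S between n4,n0
  Y(R6) = 0.001715 S between n3,n1
  Y(R7) = 0.1209 S between n3,n1
  Y(R8) = 0.07463 S between n3,n2
  Y(R9) = 0.1558 S between n2,n3
  Y(R10) = 0.007937 S between n2,n1
  Y(R11) = 0.2513 S between n2,n0
  Y(R12) = 0.1805 S between n3,n4
  Y(R13) = 0.1524 S between n2,n3
  Iin: injects 0.0179 A into n2 (from n4)
Assemble and solve the 4×4 MNA system:
  V(n1)=-0.04302  V(n2)=0.001839  V(n3)=-0.04238  V(n4)=-0.06237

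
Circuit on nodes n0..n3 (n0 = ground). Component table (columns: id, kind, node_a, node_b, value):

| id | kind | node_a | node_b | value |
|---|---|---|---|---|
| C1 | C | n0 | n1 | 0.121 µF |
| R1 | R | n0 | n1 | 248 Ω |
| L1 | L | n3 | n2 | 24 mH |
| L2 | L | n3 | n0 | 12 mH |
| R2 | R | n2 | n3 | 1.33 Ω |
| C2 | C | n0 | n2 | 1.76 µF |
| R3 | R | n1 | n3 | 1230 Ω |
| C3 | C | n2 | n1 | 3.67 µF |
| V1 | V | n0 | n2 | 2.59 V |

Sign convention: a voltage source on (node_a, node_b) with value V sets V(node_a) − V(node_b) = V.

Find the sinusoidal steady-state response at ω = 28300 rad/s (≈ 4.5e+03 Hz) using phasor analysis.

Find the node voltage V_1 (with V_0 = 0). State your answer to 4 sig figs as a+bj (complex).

-2.503-0.09342j V

MNA unknowns: 3 node voltages V₁..V_3 plus 1 source current (V1)
C1: Y=0.000+0.003424j on G[0,1]
R1: Y=0.004032+0.000j on G[0,1]
L1: Y=0.000-0.001472j on G[3,2]
L2: Y=0.000-0.002945j on G[3,0]
R2: Y=0.7519+0.000j on G[2,3]
C2: Y=0.000+0.04981j on G[0,2]
R3: Y=0.0008130+0.000j on G[1,3]
C3: Y=0.000+0.1039j on G[2,1]
V1: row V0−V2=2.59, i_V1 at 0,2
solve → V1=-2.503-0.09342j, V2=-2.590+0.000j, V3=-2.590-0.01023j
aux → i_V1=-0.009804-0.1303j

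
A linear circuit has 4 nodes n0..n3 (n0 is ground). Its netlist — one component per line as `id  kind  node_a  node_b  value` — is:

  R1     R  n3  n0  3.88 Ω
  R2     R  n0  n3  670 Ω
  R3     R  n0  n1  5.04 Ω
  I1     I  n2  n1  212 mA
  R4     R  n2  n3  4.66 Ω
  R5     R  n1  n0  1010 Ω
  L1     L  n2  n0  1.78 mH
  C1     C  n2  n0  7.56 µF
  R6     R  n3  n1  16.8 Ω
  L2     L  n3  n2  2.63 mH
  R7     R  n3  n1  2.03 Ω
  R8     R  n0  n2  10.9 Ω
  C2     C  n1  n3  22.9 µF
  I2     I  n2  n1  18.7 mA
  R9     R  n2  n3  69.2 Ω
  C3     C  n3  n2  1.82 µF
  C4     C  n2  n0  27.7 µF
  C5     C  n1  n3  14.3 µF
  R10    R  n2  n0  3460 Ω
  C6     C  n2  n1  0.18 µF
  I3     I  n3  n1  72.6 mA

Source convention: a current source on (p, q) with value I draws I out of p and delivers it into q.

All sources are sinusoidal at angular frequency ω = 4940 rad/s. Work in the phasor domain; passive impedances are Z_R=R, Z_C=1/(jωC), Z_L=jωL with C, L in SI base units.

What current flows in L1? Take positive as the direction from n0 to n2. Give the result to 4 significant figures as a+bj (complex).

-0.009408-0.07969j A

Element admittances at ω=4940 rad/s:
  Y(R1) = 0.2577+0.000j S between n3,n0
  Y(R2) = 0.001493+0.000j S between n0,n3
  Y(R3) = 0.1984+0.000j S between n0,n1
  I1: injects 0.212 A into n1 (from n2)
  Y(R4) = 0.2146+0.000j S between n2,n3
  Y(R5) = 0.0009901+0.000j S between n1,n0
  Y(L1) = 0.000-0.1137j S between n2,n0
  Y(C1) = 0.000+0.03735j S between n2,n0
  Y(R6) = 0.05952+0.000j S between n3,n1
  Y(L2) = 0.000-0.07697j S between n3,n2
  Y(R7) = 0.4926+0.000j S between n3,n1
  Y(R8) = 0.09174+0.000j S between n0,n2
  Y(C2) = 0.000+0.1131j S between n1,n3
  I2: injects 0.0187 A into n1 (from n2)
  Y(R9) = 0.01445+0.000j S between n2,n3
  Y(C3) = 0.000+0.008991j S between n3,n2
  Y(C4) = 0.000+0.1368j S between n2,n0
  Y(C5) = 0.000+0.07064j S between n1,n3
  Y(R10) = 0.0002890+0.000j S between n2,n0
  Y(C6) = 0.000+0.0008892j S between n2,n1
  I3: injects 0.0726 A into n1 (from n3)
Assemble and solve the 3×3 MNA system:
  V(n1)=0.3636+0.003492j  V(n2)=-0.7007+0.08273j  V(n3)=-0.01165+0.1314j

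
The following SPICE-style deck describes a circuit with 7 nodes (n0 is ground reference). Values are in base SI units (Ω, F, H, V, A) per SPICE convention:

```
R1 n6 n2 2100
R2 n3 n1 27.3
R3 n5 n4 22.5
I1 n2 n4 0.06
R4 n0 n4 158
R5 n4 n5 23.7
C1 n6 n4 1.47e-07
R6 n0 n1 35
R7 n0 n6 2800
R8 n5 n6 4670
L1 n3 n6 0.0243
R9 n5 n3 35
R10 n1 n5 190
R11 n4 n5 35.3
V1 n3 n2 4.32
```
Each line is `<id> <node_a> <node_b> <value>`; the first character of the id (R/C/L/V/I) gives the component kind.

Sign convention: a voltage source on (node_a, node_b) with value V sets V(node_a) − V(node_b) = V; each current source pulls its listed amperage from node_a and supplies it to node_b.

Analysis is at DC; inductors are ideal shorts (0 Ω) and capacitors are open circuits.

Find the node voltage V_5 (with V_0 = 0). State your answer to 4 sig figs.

0.8915 V

Element admittances at DC:
  Y(R1) = 0.0004762 S between n6,n2
  Y(R2) = 0.03663 S between n3,n1
  Y(R3) = 0.04444 S between n5,n4
  I1: injects 0.06 A into n4 (from n2)
  Y(R4) = 0.006329 S between n0,n4
  Y(R5) = 0.04219 S between n4,n5
  Y(C1) = 0.000 S between n6,n4
  Y(R6) = 0.02857 S between n0,n1
  Y(R7) = 0.0003571 S between n0,n6
  Y(R8) = 0.0002141 S between n5,n6
  L1: short n3↔n6 (DC inductor)
  Y(R9) = 0.02857 S between n5,n3
  Y(R10) = 0.005263 S between n1,n5
  Y(R11) = 0.02833 S between n4,n5
  V1: constraint V(n3)−V(n2) = 4.32
Assemble and solve the 8×8 MNA system:
  V(n1)=-0.2882  V(n2)=-5.003  V(n3)=-0.6826  V(n4)=1.340  V(n5)=0.8915  V(n6)=-0.6826
  i(L1)=0.001476  i(V1)=0.05794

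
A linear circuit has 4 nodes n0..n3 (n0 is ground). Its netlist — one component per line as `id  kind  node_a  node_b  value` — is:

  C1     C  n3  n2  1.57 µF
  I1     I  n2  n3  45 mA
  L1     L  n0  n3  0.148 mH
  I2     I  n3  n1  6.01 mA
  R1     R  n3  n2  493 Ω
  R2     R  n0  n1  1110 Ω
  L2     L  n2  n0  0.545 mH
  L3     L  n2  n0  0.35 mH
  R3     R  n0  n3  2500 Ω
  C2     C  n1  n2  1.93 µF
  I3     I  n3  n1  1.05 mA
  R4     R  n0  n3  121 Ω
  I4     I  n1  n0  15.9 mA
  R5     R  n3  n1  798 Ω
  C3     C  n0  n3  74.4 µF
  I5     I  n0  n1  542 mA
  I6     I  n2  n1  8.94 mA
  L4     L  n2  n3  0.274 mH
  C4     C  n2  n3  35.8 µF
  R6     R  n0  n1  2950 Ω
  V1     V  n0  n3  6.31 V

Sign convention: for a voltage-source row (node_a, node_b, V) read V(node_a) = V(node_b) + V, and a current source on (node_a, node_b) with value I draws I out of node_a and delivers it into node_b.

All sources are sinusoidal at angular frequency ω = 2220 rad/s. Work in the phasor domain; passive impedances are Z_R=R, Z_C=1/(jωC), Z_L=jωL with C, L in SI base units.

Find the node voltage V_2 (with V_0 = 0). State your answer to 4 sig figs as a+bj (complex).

Element admittances at ω=2220 rad/s:
  Y(C1) = 0.000+0.003485j S between n3,n2
  I1: injects 0.045 A into n3 (from n2)
  Y(L1) = 0.000-3.044j S between n0,n3
  I2: injects 0.00601 A into n1 (from n3)
  Y(R1) = 0.002028+0.000j S between n3,n2
  Y(R2) = 0.0009009+0.000j S between n0,n1
  Y(L2) = 0.000-0.8265j S between n2,n0
  Y(L3) = 0.000-1.287j S between n2,n0
  Y(R3) = 0.0004000+0.000j S between n0,n3
  Y(C2) = 0.000+0.004285j S between n1,n2
  I3: injects 0.00105 A into n1 (from n3)
  Y(R4) = 0.008264+0.000j S between n0,n3
  I4: injects 0.0159 A into n0 (from n1)
  Y(R5) = 0.001253+0.000j S between n3,n1
  Y(C3) = 0.000+0.1652j S between n0,n3
  I5: injects 0.542 A into n1 (from n0)
  I6: injects 0.00894 A into n1 (from n2)
  Y(L4) = 0.000-1.644j S between n2,n3
  Y(C4) = 0.000+0.07948j S between n2,n3
  Y(R6) = 0.0003390+0.000j S between n0,n1
  V1: constraint V(n0)−V(n3) = 6.31
Assemble and solve the 4×4 MNA system:
  V(n1)=52.10-94.27j  V(n2)=-2.745+0.09338j  V(n3)=-6.310+0.000j
  i(V1)=-0.3188+23.85j

-2.745+0.09338j V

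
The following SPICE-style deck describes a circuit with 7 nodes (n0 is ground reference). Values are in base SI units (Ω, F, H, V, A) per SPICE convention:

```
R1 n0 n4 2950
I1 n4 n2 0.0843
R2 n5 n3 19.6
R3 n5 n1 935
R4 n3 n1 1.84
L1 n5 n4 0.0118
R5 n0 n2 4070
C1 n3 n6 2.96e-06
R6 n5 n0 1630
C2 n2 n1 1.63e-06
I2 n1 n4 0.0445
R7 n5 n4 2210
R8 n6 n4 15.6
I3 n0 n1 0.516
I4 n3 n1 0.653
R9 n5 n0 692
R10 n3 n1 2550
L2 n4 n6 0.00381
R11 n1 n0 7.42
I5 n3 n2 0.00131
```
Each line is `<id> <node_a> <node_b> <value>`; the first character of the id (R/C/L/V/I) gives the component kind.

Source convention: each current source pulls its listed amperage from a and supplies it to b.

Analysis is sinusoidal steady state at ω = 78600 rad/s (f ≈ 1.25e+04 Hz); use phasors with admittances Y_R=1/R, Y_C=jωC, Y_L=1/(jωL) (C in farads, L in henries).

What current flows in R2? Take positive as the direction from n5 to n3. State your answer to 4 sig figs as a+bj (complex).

Element admittances at ω=78600 rad/s:
  Y(R1) = 0.0003390+0.000j S between n0,n4
  I1: injects 0.0843 A into n2 (from n4)
  Y(R2) = 0.05102+0.000j S between n5,n3
  Y(R3) = 0.001070+0.000j S between n5,n1
  Y(R4) = 0.5435+0.000j S between n3,n1
  Y(L1) = 0.000-0.001078j S between n5,n4
  Y(R5) = 0.0002457+0.000j S between n0,n2
  Y(C1) = 0.000+0.2327j S between n3,n6
  Y(R6) = 0.0006135+0.000j S between n5,n0
  Y(C2) = 0.000+0.1281j S between n2,n1
  I2: injects 0.0445 A into n4 (from n1)
  Y(R7) = 0.0004525+0.000j S between n5,n4
  Y(R8) = 0.06410+0.000j S between n6,n4
  I3: injects 0.516 A into n1 (from n0)
  I4: injects 0.653 A into n1 (from n3)
  Y(R9) = 0.001445+0.000j S between n5,n0
  Y(R10) = 0.0003922+0.000j S between n3,n1
  Y(L2) = 0.000-0.003339j S between n4,n6
  Y(R11) = 0.1348+0.000j S between n1,n0
  I5: injects 0.00131 A into n2 (from n3)
Assemble and solve the 6×6 MNA system:
  V(n1)=3.780+0.0006837j  V(n2)=3.781-0.6603j  V(n3)=2.496+0.0005314j  V(n4)=1.867+0.1302j  V(n5)=2.424+0.01260j  V(n6)=2.493+0.1738j

-0.003666+0.0006158j A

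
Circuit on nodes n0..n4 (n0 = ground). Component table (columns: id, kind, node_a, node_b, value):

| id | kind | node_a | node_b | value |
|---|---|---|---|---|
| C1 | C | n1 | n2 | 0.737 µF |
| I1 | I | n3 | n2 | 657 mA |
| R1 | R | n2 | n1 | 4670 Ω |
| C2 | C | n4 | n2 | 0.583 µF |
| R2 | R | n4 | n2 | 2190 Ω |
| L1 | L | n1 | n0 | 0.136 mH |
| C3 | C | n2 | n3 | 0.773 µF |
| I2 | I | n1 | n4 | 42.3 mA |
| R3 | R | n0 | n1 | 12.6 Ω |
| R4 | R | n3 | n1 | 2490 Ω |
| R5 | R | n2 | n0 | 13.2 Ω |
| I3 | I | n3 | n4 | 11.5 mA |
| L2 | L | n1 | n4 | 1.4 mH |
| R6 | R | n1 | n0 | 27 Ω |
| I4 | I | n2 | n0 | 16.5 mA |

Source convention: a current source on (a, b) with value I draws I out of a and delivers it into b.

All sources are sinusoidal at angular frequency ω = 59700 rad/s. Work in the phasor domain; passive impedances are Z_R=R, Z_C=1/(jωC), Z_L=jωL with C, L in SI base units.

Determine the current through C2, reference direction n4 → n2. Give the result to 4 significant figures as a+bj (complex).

Element admittances at ω=59700 rad/s:
  Y(C1) = 0.000+0.04400j S between n1,n2
  I1: injects 0.657 A into n2 (from n3)
  Y(R1) = 0.0002141+0.000j S between n2,n1
  Y(C2) = 0.000+0.03481j S between n4,n2
  Y(R2) = 0.0004566+0.000j S between n4,n2
  Y(L1) = 0.000-0.1232j S between n1,n0
  Y(C3) = 0.000+0.04615j S between n2,n3
  I2: injects 0.0423 A into n4 (from n1)
  Y(R3) = 0.07937+0.000j S between n0,n1
  Y(R4) = 0.0004016+0.000j S between n3,n1
  Y(R5) = 0.07576+0.000j S between n2,n0
  I3: injects 0.0115 A into n4 (from n3)
  Y(L2) = 0.000-0.01196j S between n1,n4
  Y(R6) = 0.03704+0.000j S between n1,n0
  I4: injects 0.0165 A into n0 (from n2)
Assemble and solve the 4×4 MNA system:
  V(n1)=-0.3878-0.1451j  V(n2)=0.6140-0.4076j  V(n3)=0.4901+14.09j  V(n4)=1.188-2.889j

0.08637+0.01999j A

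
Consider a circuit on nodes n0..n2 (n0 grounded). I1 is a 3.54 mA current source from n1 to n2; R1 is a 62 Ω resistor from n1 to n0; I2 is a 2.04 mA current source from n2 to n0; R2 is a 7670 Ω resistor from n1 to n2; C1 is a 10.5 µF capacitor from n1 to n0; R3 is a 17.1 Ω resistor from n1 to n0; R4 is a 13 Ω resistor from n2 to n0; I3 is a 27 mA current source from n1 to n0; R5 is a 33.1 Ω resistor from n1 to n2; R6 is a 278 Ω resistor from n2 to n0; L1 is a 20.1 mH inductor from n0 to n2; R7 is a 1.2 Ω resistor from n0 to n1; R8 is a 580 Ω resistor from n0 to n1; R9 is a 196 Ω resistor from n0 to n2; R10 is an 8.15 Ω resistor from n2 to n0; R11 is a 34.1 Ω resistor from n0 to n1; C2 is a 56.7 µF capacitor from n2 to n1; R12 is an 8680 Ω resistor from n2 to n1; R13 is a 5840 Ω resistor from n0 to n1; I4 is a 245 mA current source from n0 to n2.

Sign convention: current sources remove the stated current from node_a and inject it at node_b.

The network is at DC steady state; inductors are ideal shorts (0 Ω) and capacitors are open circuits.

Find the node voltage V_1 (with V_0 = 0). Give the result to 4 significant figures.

-0.03150 V

MNA unknowns: 2 node voltages V₁..V_2 plus 1 source current (L1)
I1: z[1]−=0.00354, z[2]+=0.00354
R1: Y=0.01613 on G[1,0]
I2: z[2]−=0.00204, z[0]+=0.00204
R2: Y=0.0001304 on G[1,2]
C1: Y=0.000 on G[1,0]
R3: Y=0.05848 on G[1,0]
R4: Y=0.07692 on G[2,0]
I3: z[1]−=0.027, z[0]+=0.027
R5: Y=0.03021 on G[1,2]
R6: Y=0.003597 on G[2,0]
L1: row V0−V2=0, i_L1 at 0,2
R7: Y=0.8333 on G[0,1]
R8: Y=0.001724 on G[0,1]
R9: Y=0.005102 on G[0,2]
R10: Y=0.1227 on G[2,0]
R11: Y=0.02933 on G[0,1]
C2: Y=0.000 on G[2,1]
R12: Y=0.0001152 on G[2,1]
R13: Y=0.0001712 on G[0,1]
I4: z[0]−=0.245, z[2]+=0.245
solve → V1=-0.03150, V2=0.000
aux → i_L1=-0.2455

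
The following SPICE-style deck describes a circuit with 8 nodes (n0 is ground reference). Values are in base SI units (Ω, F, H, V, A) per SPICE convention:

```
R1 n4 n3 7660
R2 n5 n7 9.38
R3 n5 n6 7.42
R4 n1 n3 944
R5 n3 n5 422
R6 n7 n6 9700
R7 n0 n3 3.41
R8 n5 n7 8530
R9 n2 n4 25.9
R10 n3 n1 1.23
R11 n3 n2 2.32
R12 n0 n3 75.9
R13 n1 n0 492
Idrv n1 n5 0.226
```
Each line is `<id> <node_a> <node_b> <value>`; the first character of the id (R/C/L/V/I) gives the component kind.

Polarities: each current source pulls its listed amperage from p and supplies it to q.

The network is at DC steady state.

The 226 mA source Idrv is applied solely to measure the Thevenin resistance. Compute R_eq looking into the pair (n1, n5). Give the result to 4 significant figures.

R_eq = 423.2 Ω

Element admittances at DC:
  Y(R1) = 0.0001305 S between n4,n3
  Y(R2) = 0.1066 S between n5,n7
  Y(R3) = 0.1348 S between n5,n6
  Y(R4) = 0.001059 S between n1,n3
  Y(R5) = 0.002370 S between n3,n5
  Y(R6) = 0.0001031 S between n7,n6
  Y(R7) = 0.2933 S between n0,n3
  Y(R8) = 0.0001172 S between n5,n7
  Y(R9) = 0.03861 S between n2,n4
  Y(R10) = 0.8130 S between n3,n1
  Y(R11) = 0.4310 S between n3,n2
  Y(R12) = 0.01318 S between n0,n3
  Y(R13) = 0.002033 S between n1,n0
  Idrv: injects 0.226 A into n5 (from n1)
Assemble and solve the 7×7 MNA system:
  V(n1)=-0.2751  V(n2)=0.001825  V(n3)=0.001825  V(n4)=0.001825  V(n5)=95.37  V(n6)=95.37  V(n7)=95.37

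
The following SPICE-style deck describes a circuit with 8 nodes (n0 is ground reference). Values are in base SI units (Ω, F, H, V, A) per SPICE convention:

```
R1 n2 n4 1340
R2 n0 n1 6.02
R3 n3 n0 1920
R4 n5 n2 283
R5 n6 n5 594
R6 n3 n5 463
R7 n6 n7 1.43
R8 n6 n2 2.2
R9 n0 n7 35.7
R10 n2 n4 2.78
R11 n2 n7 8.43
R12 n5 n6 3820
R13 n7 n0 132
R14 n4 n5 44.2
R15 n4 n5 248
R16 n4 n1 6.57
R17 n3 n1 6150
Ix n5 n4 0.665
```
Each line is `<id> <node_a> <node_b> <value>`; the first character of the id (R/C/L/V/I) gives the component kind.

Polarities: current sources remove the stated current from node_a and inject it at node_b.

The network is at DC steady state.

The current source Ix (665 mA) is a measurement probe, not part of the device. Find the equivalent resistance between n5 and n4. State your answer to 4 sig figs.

R_eq = 30.71 Ω

Apply KCL at each of the 7 non-ground nodes and solve the resulting linear system.
Node n1: branches {R2, R16, R17} → V_1 = 0.08068
Node n2: branches {R1, R4, R8, R10, R11} → V_2 = -0.1054
Node n3: branches {R3, R6, R17} → V_3 = -15.37
Node n4: branches {R1, R10, R14, R15, R16, Ix} → V_4 = 0.1852
Node n5: branches {R4, R5, R6, R12, R14, R15, Ix} → V_5 = -20.23
Node n6: branches {R5, R7, R8, R12} → V_6 = -0.1673
Node n7: branches {R7, R9, R11, R13} → V_7 = -0.1517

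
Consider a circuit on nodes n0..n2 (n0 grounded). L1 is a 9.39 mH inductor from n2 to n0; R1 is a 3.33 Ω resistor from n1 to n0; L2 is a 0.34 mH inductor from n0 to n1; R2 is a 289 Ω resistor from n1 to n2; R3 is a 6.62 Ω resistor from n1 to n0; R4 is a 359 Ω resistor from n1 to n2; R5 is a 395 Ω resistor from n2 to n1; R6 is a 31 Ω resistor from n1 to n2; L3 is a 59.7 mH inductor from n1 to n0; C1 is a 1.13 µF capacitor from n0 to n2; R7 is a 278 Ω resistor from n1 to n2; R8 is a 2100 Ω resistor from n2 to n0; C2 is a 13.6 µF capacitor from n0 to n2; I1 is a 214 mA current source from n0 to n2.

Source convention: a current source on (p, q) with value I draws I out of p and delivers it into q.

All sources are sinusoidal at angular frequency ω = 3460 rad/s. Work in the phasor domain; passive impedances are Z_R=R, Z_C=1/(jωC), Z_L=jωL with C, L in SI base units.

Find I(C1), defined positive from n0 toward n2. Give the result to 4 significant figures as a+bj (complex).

-0.006754-0.01615j A

Apply KCL at each of the 2 non-ground nodes and solve the resulting linear system.
Node n1: branches {R1, L2, R2, R3, R4, R5, R6, L3, R7} → V_1 = 0.1611+0.1222j
Node n2: branches {L1, R2, R4, R5, R6, C1, R7, R8, C2, I1} → V_2 = 4.130-1.727j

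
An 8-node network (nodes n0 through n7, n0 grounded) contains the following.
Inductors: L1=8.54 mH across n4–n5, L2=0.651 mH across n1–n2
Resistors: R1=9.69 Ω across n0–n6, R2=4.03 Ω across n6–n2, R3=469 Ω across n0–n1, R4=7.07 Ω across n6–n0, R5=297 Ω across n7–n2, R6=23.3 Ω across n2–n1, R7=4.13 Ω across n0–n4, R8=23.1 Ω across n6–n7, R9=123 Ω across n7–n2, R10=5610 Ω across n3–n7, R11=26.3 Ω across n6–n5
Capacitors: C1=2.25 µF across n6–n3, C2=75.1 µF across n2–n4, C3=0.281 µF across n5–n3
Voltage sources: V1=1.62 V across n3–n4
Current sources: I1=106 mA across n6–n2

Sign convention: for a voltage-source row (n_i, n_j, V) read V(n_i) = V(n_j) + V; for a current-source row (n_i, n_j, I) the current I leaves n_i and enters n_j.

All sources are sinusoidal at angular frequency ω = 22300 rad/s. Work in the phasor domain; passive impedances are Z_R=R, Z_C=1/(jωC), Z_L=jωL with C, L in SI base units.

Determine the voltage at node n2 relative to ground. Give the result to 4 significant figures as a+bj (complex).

Apply KCL at each of the 7 non-ground nodes and solve the resulting linear system.
Node n1: branches {L2, R3, R6} → V_1 = 0.1446-0.1516j
Node n2: branches {R2, L2, R5, R6, R9, C2, I1} → V_2 = 0.1500-0.1505j
Node n3: branches {C1, R10, C3, V1} → V_3 = 1.727-0.1269j
Node n4: branches {L1, R7, C2, V1} → V_4 = 0.1072-0.1269j
Node n5: branches {L1, R11, C3} → V_5 = -0.09334+0.3992j
Node n6: branches {R1, R2, R4, C1, R8, R11, I1} → V_6 = -0.1074+0.1269j
Node n7: branches {R5, R8, R9, R10} → V_7 = -0.04760+0.06804j
Source currents: i(V1)=-0.01634-0.1034j

0.1500-0.1505j V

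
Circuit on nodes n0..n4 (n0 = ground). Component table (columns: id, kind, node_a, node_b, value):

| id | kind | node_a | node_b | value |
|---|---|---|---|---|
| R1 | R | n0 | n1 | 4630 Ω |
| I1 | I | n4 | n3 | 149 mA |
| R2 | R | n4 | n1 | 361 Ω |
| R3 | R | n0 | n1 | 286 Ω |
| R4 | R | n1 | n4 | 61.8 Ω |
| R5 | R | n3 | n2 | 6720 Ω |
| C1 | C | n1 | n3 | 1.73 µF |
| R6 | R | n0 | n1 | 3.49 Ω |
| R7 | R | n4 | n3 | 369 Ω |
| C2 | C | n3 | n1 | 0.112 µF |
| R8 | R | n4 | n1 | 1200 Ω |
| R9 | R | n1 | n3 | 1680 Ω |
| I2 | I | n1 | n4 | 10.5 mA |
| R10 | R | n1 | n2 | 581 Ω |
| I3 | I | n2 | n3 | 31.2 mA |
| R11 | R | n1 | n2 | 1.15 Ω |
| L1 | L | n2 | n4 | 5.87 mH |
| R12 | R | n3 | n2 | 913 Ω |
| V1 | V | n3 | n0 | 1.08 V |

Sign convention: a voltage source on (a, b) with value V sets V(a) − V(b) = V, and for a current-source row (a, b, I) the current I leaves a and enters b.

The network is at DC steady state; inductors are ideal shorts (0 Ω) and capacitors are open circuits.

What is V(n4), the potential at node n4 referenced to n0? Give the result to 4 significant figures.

Element admittances at DC:
  Y(R1) = 0.0002160 S between n0,n1
  I1: injects 0.149 A into n3 (from n4)
  Y(R2) = 0.002770 S between n4,n1
  Y(R3) = 0.003497 S between n0,n1
  Y(R4) = 0.01618 S between n1,n4
  Y(R5) = 0.0001488 S between n3,n2
  Y(C1) = 0.000 S between n1,n3
  Y(R6) = 0.2865 S between n0,n1
  Y(R7) = 0.002710 S between n4,n3
  Y(C2) = 0.000 S between n3,n1
  Y(R8) = 0.0008333 S between n4,n1
  Y(R9) = 0.0005952 S between n1,n3
  I2: injects 0.0105 A into n4 (from n1)
  Y(R10) = 0.001721 S between n1,n2
  I3: injects 0.0312 A into n3 (from n2)
  Y(R11) = 0.8696 S between n1,n2
  L1: short n2↔n4 (DC inductor)
  Y(R12) = 0.001095 S between n3,n2
  V1: constraint V(n3)−V(n0) = 1.08
Assemble and solve the 6×6 MNA system:
  V(n1)=-0.5922  V(n2)=-0.7744  V(n3)=1.080  V(n4)=-0.7744
  i(L1)=0.1299  i(V1)=0.1719

-0.7744 V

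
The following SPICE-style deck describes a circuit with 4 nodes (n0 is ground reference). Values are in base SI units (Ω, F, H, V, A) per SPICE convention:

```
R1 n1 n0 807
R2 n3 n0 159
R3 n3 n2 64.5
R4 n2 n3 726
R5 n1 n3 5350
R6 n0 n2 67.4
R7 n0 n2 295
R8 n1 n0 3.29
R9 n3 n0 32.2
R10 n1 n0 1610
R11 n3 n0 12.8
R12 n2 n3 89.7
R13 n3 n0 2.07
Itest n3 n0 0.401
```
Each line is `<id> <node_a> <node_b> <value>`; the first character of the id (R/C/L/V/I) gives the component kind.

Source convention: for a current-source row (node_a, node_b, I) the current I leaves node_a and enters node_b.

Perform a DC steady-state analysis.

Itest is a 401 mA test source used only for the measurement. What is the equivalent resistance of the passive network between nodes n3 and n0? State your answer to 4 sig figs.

Element admittances at DC:
  Y(R1) = 0.001239 S between n1,n0
  Y(R2) = 0.006289 S between n3,n0
  Y(R3) = 0.01550 S between n3,n2
  Y(R4) = 0.001377 S between n2,n3
  Y(R5) = 0.0001869 S between n1,n3
  Y(R6) = 0.01484 S between n0,n2
  Y(R7) = 0.003390 S between n0,n2
  Y(R8) = 0.3040 S between n1,n0
  Y(R9) = 0.03106 S between n3,n0
  Y(R10) = 0.0006211 S between n1,n0
  Y(R11) = 0.07812 S between n3,n0
  Y(R12) = 0.01115 S between n2,n3
  Y(R13) = 0.4831 S between n3,n0
  Itest: injects 0.401 A into n0 (from n3)
Assemble and solve the 3×3 MNA system:
  V(n1)=-0.0004017  V(n2)=-0.3985  V(n3)=-0.6576

R_eq = 1.640 Ω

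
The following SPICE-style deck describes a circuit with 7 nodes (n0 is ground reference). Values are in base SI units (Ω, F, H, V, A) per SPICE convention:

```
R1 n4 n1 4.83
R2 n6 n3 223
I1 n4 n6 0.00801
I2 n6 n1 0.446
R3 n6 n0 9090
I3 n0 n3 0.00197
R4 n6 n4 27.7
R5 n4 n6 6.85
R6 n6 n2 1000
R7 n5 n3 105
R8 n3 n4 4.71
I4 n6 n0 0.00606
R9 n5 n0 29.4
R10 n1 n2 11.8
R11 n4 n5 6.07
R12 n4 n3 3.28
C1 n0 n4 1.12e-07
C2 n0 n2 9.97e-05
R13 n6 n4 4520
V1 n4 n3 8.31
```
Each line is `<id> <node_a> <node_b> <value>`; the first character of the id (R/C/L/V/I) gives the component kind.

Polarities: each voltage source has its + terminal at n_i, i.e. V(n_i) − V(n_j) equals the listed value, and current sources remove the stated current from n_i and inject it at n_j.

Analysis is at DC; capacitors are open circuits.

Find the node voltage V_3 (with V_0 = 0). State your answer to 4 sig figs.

Element admittances at DC:
  Y(R1) = 0.2070 S between n4,n1
  Y(R2) = 0.004484 S between n6,n3
  I1: injects 0.00801 A into n6 (from n4)
  I2: injects 0.446 A into n1 (from n6)
  Y(R3) = 0.0001100 S between n6,n0
  I3: injects 0.00197 A into n3 (from n0)
  Y(R4) = 0.03610 S between n6,n4
  Y(R5) = 0.1460 S between n4,n6
  Y(R6) = 0.001000 S between n6,n2
  Y(R7) = 0.009524 S between n5,n3
  Y(R8) = 0.2123 S between n3,n4
  I4: injects 0.00606 A into n0 (from n6)
  Y(R9) = 0.03401 S between n5,n0
  Y(R10) = 0.08475 S between n1,n2
  Y(R11) = 0.1647 S between n4,n5
  Y(R12) = 0.3049 S between n4,n3
  Y(C1) = 0.000 S between n0,n4
  Y(C2) = 0.000 S between n0,n2
  Y(R13) = 0.0002212 S between n6,n4
  V1: constraint V(n4)−V(n3) = 8.31
Assemble and solve the 7×7 MNA system:
  V(n1)=2.451  V(n2)=2.396  V(n3)=-7.991  V(n4)=0.3191  V(n5)=-0.1130  V(n6)=-2.232
  i(V1)=-4.401

-7.991 V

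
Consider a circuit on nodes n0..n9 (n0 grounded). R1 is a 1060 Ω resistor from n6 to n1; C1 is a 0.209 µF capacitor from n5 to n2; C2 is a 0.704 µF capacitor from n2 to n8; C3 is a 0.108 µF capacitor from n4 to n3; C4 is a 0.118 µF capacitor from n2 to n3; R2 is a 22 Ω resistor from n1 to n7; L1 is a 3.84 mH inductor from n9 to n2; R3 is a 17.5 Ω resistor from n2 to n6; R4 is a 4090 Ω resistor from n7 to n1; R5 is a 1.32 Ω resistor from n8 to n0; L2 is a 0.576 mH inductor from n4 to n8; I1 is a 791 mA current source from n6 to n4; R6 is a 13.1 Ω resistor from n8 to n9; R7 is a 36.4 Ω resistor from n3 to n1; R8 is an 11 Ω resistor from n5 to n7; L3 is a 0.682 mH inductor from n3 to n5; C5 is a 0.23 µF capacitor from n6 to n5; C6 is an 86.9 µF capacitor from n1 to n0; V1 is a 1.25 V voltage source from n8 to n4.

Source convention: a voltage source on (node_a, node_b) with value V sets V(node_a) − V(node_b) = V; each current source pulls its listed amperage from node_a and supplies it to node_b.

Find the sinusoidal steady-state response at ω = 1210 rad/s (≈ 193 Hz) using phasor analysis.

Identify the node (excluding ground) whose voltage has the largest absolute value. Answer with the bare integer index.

6

Element admittances at ω=1210 rad/s:
  Y(R1) = 0.0009434+0.000j S between n6,n1
  Y(C1) = 0.000+0.0002529j S between n5,n2
  Y(C2) = 0.000+0.0008518j S between n2,n8
  Y(C3) = 0.000+0.0001307j S between n4,n3
  Y(C4) = 0.000+0.0001428j S between n2,n3
  Y(R2) = 0.04545+0.000j S between n1,n7
  Y(L1) = 0.000-0.2152j S between n9,n2
  Y(R3) = 0.05714+0.000j S between n2,n6
  Y(R4) = 0.0002445+0.000j S between n7,n1
  Y(R5) = 0.7576+0.000j S between n8,n0
  Y(L2) = 0.000-1.435j S between n4,n8
  I1: injects 0.791 A into n4 (from n6)
  Y(R6) = 0.07634+0.000j S between n8,n9
  Y(R7) = 0.02747+0.000j S between n3,n1
  Y(R8) = 0.09091+0.000j S between n5,n7
  Y(L3) = 0.000-1.212j S between n3,n5
  Y(C5) = 0.000+0.0002783j S between n6,n5
  Y(C6) = 0.000+0.1051j S between n1,n0
  V1: constraint V(n8)−V(n4) = 1.25
Assemble and solve the 10×10 MNA system:
  V(n1)=-0.1316+0.1907j  V(n2)=-10.21-3.283j  V(n3)=-0.09563+0.005318j  V(n4)=-1.224+0.01826j  V(n5)=-0.09275+0.005746j  V(n6)=-23.68-3.114j  V(n7)=-0.1057+0.06761j  V(n8)=0.02647+0.01826j  V(n9)=-10.11+0.3118j
  i(V1)=-0.7910+1.793j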